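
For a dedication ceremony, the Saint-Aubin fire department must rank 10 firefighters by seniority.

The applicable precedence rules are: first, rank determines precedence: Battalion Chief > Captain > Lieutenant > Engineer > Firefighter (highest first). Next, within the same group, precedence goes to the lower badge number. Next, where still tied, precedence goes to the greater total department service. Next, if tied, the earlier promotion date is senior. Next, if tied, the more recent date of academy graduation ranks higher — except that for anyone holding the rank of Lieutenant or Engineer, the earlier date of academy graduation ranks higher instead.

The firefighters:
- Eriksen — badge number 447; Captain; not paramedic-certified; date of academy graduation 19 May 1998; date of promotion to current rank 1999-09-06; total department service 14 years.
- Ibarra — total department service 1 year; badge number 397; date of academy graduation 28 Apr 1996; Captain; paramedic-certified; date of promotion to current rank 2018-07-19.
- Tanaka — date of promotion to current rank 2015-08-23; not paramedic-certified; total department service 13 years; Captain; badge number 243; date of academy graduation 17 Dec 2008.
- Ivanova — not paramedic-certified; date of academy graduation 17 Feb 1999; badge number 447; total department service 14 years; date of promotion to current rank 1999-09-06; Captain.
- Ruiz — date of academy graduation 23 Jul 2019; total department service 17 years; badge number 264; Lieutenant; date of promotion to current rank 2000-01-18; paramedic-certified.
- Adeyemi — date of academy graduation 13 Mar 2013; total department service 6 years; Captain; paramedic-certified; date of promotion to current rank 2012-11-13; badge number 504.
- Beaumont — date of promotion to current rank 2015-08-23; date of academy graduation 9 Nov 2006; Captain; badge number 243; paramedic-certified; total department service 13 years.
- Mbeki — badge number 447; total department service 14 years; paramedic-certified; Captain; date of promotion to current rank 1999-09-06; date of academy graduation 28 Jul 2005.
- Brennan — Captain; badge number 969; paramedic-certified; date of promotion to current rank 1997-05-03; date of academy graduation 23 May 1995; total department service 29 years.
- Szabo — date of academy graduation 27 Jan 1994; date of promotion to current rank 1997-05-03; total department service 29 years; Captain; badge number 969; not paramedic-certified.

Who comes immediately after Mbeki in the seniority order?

Ivanova

By rank: Tanaka, Beaumont, Ibarra, Mbeki, Ivanova, Eriksen, Adeyemi, Brennan and Szabo (Captain); then Ruiz (Lieutenant).
Among Tanaka, Beaumont, Ibarra, Mbeki, Ivanova, Eriksen, Adeyemi, Brennan and Szabo, by badge number (lower first): Tanaka and Beaumont (243) before Ibarra (397) before Mbeki, Ivanova and Eriksen (447) before Adeyemi (504) before Brennan and Szabo (969).
Tanaka and Beaumont both have total department service 13 years, so the next rule applies.
Tanaka and Beaumont both have date of promotion to current rank 2015-08-23, so the next rule applies.
Among Tanaka and Beaumont, by date of academy graduation (later first): Tanaka (17 Dec 2008) before Beaumont (9 Nov 2006).
Mbeki, Ivanova and Eriksen all have total department service 14 years, so the next rule applies.
Mbeki, Ivanova and Eriksen all have date of promotion to current rank 1999-09-06, so the next rule applies.
Among Mbeki, Ivanova and Eriksen, by date of academy graduation (later first): Mbeki (28 Jul 2005) before Ivanova (17 Feb 1999) before Eriksen (19 May 1998).
Brennan and Szabo both have total department service 29 years, so the next rule applies.
Brennan and Szabo both have date of promotion to current rank 1997-05-03, so the next rule applies.
Among Brennan and Szabo, by date of academy graduation (later first): Brennan (23 May 1995) before Szabo (27 Jan 1994).
Order: Tanaka, Beaumont, Ibarra, Mbeki, Ivanova, Eriksen, Adeyemi, Brennan, Szabo, Ruiz.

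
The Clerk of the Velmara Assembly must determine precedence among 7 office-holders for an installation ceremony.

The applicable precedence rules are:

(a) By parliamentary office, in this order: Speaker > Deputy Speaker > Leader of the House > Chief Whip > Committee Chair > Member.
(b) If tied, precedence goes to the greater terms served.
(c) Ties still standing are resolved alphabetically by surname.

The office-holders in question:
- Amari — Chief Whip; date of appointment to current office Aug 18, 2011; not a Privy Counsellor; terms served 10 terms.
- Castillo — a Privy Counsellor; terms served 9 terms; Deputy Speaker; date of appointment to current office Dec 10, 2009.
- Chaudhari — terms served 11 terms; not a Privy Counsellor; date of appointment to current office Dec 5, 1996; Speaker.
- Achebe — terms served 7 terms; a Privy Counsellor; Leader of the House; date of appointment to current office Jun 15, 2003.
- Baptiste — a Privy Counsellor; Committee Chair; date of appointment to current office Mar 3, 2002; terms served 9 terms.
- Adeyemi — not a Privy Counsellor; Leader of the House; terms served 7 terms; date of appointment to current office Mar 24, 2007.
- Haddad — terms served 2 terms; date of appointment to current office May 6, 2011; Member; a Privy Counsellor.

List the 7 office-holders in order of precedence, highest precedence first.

Chaudhari, Castillo, Achebe, Adeyemi, Amari, Baptiste, Haddad

By parliamentary office: Chaudhari (Speaker); then Castillo (Deputy Speaker); then Achebe and Adeyemi (Leader of the House); then Amari (Chief Whip); then Baptiste (Committee Chair); then Haddad (Member).
Achebe and Adeyemi both have terms served 7 terms, so the next rule applies.
Among Achebe and Adeyemi, alphabetically by surname: Achebe before Adeyemi.
Full order: Chaudhari, Castillo, Achebe, Adeyemi, Amari, Baptiste, Haddad.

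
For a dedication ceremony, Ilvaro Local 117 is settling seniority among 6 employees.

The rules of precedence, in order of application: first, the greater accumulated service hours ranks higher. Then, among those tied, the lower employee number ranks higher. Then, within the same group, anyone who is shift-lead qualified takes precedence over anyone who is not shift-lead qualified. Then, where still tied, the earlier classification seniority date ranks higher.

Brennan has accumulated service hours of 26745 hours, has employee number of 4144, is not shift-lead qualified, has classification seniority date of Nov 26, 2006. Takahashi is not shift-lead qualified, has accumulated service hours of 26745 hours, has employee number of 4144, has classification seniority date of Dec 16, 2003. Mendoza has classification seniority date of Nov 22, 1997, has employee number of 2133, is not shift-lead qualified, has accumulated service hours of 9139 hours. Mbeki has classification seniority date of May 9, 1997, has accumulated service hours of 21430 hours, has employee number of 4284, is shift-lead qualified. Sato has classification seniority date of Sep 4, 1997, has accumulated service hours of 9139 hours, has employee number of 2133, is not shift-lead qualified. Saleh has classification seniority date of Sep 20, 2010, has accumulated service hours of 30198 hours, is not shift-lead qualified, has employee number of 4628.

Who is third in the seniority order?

By accumulated service hours (higher first): Saleh (30198 hours); then Takahashi and Brennan (both 26745 hours); then Mbeki (21430 hours); then Sato and Mendoza (both 9139 hours).
Takahashi and Brennan both have employee number 4144, so the next rule applies.
Takahashi and Brennan are each not shift-lead qualified, so the next rule applies.
Among Takahashi and Brennan, by classification seniority date (earlier first): Takahashi (Dec 16, 2003) before Brennan (Nov 26, 2006).
Sato and Mendoza both have employee number 2133, so the next rule applies.
Sato and Mendoza are each not shift-lead qualified, so the next rule applies.
Among Sato and Mendoza, by classification seniority date (earlier first): Sato (Sep 4, 1997) before Mendoza (Nov 22, 1997).
Order: Saleh, Takahashi, Brennan, Mbeki, Sato, Mendoza.

Brennan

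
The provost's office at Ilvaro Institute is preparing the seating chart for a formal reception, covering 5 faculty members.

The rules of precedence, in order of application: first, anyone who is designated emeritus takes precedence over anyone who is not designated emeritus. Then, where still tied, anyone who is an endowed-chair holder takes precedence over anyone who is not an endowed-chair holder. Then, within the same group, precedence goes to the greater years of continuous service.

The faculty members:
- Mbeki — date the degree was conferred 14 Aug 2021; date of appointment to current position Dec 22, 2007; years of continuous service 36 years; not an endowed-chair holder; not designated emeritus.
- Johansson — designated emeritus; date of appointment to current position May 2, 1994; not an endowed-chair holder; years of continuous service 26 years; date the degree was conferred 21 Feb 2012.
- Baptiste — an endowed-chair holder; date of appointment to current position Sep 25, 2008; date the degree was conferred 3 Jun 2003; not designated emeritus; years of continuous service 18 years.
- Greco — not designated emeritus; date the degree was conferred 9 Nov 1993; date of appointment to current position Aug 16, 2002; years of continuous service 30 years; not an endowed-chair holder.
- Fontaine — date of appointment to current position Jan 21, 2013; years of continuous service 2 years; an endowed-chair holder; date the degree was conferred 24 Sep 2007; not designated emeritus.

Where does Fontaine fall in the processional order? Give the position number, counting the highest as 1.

3

By the first rule: Johansson (designated emeritus); then Baptiste, Fontaine, Mbeki and Greco (each not designated emeritus).
Among Baptiste, Fontaine, Mbeki and Greco, an endowed-chair holder before not an endowed-chair holder: Baptiste and Fontaine (an endowed-chair holder) before Mbeki and Greco (not an endowed-chair holder).
Among Baptiste and Fontaine, by years of continuous service (higher first): Baptiste (18 years) before Fontaine (2 years).
Among Mbeki and Greco, by years of continuous service (higher first): Mbeki (36 years) before Greco (30 years).
Order: Johansson, Baptiste, Fontaine, Mbeki, Greco. So position 3.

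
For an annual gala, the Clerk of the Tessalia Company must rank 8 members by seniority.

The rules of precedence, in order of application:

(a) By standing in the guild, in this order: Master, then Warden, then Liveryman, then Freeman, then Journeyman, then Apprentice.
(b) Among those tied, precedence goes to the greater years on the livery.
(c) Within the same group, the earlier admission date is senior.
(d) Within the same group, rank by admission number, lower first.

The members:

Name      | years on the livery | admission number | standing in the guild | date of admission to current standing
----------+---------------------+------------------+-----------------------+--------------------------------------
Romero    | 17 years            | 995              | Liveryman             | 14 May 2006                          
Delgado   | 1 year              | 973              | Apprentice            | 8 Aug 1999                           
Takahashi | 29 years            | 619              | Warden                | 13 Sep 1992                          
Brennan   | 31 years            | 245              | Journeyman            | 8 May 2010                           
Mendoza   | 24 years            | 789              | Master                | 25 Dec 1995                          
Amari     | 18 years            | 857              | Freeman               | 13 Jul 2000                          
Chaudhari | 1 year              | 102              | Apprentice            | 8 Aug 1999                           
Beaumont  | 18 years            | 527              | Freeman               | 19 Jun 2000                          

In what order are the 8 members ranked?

Mendoza, Takahashi, Romero, Beaumont, Amari, Brennan, Chaudhari, Delgado

By standing in the guild: Mendoza (Master); then Takahashi (Warden); then Romero (Liveryman); then Beaumont and Amari (Freeman); then Brennan (Journeyman); then Chaudhari and Delgado (Apprentice).
Beaumont and Amari both have years on the livery 18 years, so the next rule applies.
Among Beaumont and Amari, by date of admission to current standing (earlier first): Beaumont (19 Jun 2000) before Amari (13 Jul 2000).
Chaudhari and Delgado both have years on the livery 1 year, so the next rule applies.
Chaudhari and Delgado both have date of admission to current standing 8 Aug 1999, so the next rule applies.
Among Chaudhari and Delgado, by admission number (lower first): Chaudhari (102) before Delgado (973).
Full order: Mendoza, Takahashi, Romero, Beaumont, Amari, Brennan, Chaudhari, Delgado.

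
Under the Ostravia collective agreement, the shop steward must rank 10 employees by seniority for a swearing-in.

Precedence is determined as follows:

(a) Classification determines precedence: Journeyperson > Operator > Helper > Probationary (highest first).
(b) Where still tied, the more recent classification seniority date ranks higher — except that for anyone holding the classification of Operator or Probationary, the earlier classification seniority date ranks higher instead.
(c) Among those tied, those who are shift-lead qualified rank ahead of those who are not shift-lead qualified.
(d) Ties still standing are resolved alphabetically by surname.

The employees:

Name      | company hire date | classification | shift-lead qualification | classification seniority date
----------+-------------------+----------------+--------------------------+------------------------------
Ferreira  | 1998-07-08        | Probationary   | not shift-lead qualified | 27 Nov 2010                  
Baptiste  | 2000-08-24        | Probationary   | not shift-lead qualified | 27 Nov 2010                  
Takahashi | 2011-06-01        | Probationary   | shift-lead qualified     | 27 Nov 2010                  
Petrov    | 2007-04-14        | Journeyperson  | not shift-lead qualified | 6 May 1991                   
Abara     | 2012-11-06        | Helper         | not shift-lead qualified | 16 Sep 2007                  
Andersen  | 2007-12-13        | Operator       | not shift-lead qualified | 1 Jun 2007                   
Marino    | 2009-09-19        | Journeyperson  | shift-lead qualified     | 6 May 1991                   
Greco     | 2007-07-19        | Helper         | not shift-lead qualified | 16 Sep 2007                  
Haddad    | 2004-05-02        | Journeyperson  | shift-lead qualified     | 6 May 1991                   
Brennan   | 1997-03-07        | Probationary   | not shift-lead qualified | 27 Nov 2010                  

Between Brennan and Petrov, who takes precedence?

Petrov

By classification: Haddad, Marino and Petrov (Journeyperson); then Andersen (Operator); then Abara and Greco (Helper); then Takahashi, Baptiste, Brennan and Ferreira (Probationary).
Haddad, Marino and Petrov all have classification seniority date 6 May 1991, so the next rule applies.
Among Haddad, Marino and Petrov, shift-lead qualified before not shift-lead qualified: Haddad and Marino (shift-lead qualified) before Petrov (not shift-lead qualified).
Among Haddad and Marino, alphabetically by surname: Haddad before Marino.
Abara and Greco both have classification seniority date 16 Sep 2007, so the next rule applies.
Abara and Greco are each not shift-lead qualified, so the next rule applies.
Among Abara and Greco, alphabetically by surname: Abara before Greco.
Takahashi, Baptiste, Brennan and Ferreira all have classification seniority date 27 Nov 2010, so the next rule applies.
Among Takahashi, Baptiste, Brennan and Ferreira, shift-lead qualified before not shift-lead qualified: Takahashi (shift-lead qualified) before Baptiste, Brennan and Ferreira (not shift-lead qualified).
Among Baptiste, Brennan and Ferreira, alphabetically by surname: Baptiste before Brennan before Ferreira.
So Petrov takes precedence.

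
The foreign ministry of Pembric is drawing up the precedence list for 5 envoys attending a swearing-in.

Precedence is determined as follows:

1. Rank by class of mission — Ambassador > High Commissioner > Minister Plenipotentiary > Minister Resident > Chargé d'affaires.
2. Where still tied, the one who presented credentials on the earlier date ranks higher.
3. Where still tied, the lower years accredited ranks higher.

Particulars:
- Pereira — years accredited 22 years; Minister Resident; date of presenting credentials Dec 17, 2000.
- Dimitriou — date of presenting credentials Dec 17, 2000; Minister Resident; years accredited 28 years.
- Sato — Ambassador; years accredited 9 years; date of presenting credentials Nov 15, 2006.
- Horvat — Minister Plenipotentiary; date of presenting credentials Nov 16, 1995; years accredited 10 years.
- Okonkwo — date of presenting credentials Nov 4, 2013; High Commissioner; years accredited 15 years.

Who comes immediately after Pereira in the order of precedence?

By class of mission: Sato (Ambassador); then Okonkwo (High Commissioner); then Horvat (Minister Plenipotentiary); then Pereira and Dimitriou (Minister Resident).
Pereira and Dimitriou both have date of presenting credentials Dec 17, 2000, so the next rule applies.
Among Pereira and Dimitriou, by years accredited (lower first): Pereira (22 years) before Dimitriou (28 years).
Order: Sato, Okonkwo, Horvat, Pereira, Dimitriou.

Dimitriou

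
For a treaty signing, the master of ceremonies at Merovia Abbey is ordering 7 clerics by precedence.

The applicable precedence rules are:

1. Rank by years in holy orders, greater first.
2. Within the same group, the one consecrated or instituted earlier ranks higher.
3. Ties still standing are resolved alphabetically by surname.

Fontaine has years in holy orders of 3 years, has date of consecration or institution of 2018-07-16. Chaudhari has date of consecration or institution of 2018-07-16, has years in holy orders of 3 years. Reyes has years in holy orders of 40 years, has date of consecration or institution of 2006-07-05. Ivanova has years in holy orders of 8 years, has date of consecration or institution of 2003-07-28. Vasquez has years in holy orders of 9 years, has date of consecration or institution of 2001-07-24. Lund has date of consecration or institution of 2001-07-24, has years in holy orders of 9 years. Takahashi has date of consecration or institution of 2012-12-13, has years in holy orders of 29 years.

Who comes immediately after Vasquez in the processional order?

By years in holy orders (higher first): Reyes (40 years); then Takahashi (29 years); then Lund and Vasquez (both 9 years); then Ivanova (8 years); then Chaudhari and Fontaine (both 3 years).
Lund and Vasquez both have date of consecration or institution 2001-07-24, so the next rule applies.
Among Lund and Vasquez, alphabetically by surname: Lund before Vasquez.
Chaudhari and Fontaine both have date of consecration or institution 2018-07-16, so the next rule applies.
Among Chaudhari and Fontaine, alphabetically by surname: Chaudhari before Fontaine.
Order: Reyes, Takahashi, Lund, Vasquez, Ivanova, Chaudhari, Fontaine.

Ivanova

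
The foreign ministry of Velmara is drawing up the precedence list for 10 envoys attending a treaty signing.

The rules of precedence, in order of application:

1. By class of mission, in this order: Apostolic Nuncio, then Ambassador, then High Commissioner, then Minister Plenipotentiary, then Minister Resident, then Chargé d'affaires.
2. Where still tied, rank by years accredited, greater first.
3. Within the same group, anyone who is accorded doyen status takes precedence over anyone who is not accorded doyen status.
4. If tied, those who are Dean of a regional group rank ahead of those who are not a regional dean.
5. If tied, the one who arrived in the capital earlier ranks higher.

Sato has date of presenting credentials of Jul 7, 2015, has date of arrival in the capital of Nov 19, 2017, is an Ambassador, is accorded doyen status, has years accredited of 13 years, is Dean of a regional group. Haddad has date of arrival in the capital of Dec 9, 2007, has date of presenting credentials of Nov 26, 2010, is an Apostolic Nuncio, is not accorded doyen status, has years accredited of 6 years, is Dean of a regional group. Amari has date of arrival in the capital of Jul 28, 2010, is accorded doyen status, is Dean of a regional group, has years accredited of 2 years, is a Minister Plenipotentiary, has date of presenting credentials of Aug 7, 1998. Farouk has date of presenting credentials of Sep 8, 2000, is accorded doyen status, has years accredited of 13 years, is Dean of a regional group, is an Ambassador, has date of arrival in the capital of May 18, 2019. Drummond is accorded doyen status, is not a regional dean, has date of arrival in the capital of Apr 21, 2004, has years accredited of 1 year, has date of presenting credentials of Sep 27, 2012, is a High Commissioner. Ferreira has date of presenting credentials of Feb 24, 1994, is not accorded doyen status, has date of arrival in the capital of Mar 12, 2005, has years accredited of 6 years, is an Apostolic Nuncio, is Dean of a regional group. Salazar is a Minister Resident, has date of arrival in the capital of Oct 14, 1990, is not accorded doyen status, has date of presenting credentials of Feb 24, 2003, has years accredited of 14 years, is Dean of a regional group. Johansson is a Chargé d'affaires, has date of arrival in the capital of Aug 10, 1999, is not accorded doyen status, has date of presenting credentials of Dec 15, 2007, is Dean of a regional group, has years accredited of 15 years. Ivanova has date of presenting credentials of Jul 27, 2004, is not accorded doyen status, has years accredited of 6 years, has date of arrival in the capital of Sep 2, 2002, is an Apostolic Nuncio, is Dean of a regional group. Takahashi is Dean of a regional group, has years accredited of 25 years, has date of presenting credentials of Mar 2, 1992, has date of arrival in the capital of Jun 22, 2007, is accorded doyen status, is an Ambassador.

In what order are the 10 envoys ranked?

Ivanova, Ferreira, Haddad, Takahashi, Sato, Farouk, Drummond, Amari, Salazar, Johansson

By class of mission: Ivanova, Ferreira and Haddad (Apostolic Nuncio); then Takahashi, Sato and Farouk (Ambassador); then Drummond (High Commissioner); then Amari (Minister Plenipotentiary); then Salazar (Minister Resident); then Johansson (Chargé d'affaires).
Ivanova, Ferreira and Haddad all have years accredited 6 years, so the next rule applies.
Ivanova, Ferreira and Haddad are each not accorded doyen status, so the next rule applies.
Ivanova, Ferreira and Haddad are each Dean of a regional group, so the next rule applies.
Among Ivanova, Ferreira and Haddad, by date of arrival in the capital (earlier first): Ivanova (Sep 2, 2002) before Ferreira (Mar 12, 2005) before Haddad (Dec 9, 2007).
Among Takahashi, Sato and Farouk, by years accredited (higher first): Takahashi (25 years) before Sato and Farouk (13 years).
Sato and Farouk are each accorded doyen status, so the next rule applies.
Sato and Farouk are each Dean of a regional group, so the next rule applies.
Among Sato and Farouk, by date of arrival in the capital (earlier first): Sato (Nov 19, 2017) before Farouk (May 18, 2019).
Full order: Ivanova, Ferreira, Haddad, Takahashi, Sato, Farouk, Drummond, Amari, Salazar, Johansson.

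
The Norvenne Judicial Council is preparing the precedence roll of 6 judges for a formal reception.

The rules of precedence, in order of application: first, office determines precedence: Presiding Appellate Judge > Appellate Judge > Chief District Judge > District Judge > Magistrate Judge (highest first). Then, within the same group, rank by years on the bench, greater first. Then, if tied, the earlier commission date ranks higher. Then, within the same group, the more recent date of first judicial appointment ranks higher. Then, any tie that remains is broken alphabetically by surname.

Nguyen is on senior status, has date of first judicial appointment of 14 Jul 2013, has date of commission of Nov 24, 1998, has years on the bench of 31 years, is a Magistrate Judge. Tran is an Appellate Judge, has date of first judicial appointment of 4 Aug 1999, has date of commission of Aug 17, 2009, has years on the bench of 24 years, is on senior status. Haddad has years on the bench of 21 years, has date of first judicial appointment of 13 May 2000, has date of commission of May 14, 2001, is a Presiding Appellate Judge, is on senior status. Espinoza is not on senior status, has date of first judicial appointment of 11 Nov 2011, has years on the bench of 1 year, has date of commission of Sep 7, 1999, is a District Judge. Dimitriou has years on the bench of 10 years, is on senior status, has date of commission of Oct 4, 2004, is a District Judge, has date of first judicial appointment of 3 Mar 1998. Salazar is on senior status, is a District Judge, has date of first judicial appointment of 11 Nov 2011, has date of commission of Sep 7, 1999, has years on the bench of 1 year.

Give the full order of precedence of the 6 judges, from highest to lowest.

Haddad, Tran, Dimitriou, Espinoza, Salazar, Nguyen

By office: Haddad (Presiding Appellate Judge); then Tran (Appellate Judge); then Dimitriou, Espinoza and Salazar (District Judge); then Nguyen (Magistrate Judge).
Among Dimitriou, Espinoza and Salazar, by years on the bench (higher first): Dimitriou (10 years) before Espinoza and Salazar (1 year).
Espinoza and Salazar both have date of commission Sep 7, 1999, so the next rule applies.
Espinoza and Salazar both have date of first judicial appointment 11 Nov 2011, so the next rule applies.
Among Espinoza and Salazar, alphabetically by surname: Espinoza before Salazar.
Full order: Haddad, Tran, Dimitriou, Espinoza, Salazar, Nguyen.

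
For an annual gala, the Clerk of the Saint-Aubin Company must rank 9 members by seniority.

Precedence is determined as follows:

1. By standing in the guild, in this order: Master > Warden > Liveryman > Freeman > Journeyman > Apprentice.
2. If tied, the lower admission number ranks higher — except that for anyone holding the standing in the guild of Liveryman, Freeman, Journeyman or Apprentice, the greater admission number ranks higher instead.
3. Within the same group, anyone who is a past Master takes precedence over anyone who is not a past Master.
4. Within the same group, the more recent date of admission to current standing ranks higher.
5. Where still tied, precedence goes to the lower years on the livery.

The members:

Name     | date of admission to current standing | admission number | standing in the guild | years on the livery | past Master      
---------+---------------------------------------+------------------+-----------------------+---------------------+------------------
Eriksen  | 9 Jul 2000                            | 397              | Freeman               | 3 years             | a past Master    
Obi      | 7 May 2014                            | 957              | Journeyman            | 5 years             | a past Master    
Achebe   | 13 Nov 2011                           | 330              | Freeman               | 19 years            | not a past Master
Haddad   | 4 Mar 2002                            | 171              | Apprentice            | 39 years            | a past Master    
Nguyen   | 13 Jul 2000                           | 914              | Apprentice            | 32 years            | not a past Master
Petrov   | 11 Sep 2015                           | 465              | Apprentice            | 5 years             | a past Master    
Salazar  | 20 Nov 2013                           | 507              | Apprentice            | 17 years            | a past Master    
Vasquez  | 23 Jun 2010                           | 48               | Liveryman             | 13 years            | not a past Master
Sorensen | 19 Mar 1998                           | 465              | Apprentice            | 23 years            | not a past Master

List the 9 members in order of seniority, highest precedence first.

By standing in the guild: Vasquez (Liveryman); then Eriksen and Achebe (Freeman); then Obi (Journeyman); then Nguyen, Salazar, Petrov, Sorensen and Haddad (Apprentice).
Among Eriksen and Achebe, by admission number (higher first) (reversed rule for this group): Eriksen (397) before Achebe (330).
Among Nguyen, Salazar, Petrov, Sorensen and Haddad, by admission number (higher first) (reversed rule for this group): Nguyen (914) before Salazar (507) before Petrov and Sorensen (465) before Haddad (171).
Among Petrov and Sorensen, a past Master before not a past Master: Petrov (a past Master) before Sorensen (not a past Master).
Full order: Vasquez, Eriksen, Achebe, Obi, Nguyen, Salazar, Petrov, Sorensen, Haddad.

Vasquez, Eriksen, Achebe, Obi, Nguyen, Salazar, Petrov, Sorensen, Haddad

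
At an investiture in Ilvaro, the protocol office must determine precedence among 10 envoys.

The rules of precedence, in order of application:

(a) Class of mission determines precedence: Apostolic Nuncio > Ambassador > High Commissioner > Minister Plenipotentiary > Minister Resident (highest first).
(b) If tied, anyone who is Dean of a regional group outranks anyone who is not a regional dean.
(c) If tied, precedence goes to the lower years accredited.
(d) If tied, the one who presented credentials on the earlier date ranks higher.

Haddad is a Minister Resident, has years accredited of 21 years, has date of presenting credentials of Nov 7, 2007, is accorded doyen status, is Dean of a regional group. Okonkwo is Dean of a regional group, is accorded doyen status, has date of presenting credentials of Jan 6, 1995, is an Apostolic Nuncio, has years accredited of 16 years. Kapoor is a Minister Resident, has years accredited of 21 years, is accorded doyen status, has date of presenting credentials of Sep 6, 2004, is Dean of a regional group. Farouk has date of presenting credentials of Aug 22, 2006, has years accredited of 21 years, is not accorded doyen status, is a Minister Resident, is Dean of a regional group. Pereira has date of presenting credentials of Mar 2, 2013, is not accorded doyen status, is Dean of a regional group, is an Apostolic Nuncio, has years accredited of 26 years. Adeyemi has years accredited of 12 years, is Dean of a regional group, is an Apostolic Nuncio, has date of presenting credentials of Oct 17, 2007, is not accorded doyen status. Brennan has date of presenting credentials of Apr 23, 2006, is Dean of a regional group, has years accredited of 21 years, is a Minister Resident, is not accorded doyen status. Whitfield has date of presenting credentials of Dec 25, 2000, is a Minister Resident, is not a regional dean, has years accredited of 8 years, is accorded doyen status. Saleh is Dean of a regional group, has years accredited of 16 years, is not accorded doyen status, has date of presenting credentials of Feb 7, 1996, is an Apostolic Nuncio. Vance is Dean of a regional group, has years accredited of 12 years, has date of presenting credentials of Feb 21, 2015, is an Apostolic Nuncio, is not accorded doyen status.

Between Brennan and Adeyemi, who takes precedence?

Adeyemi

By class of mission: Adeyemi, Vance, Okonkwo, Saleh and Pereira (Apostolic Nuncio); then Kapoor, Brennan, Farouk, Haddad and Whitfield (Minister Resident).
Adeyemi, Vance, Okonkwo, Saleh and Pereira are each Dean of a regional group, so the next rule applies.
Among Adeyemi, Vance, Okonkwo, Saleh and Pereira, by years accredited (lower first): Adeyemi and Vance (12 years) before Okonkwo and Saleh (16 years) before Pereira (26 years).
Among Adeyemi and Vance, by date of presenting credentials (earlier first): Adeyemi (Oct 17, 2007) before Vance (Feb 21, 2015).
Among Okonkwo and Saleh, by date of presenting credentials (earlier first): Okonkwo (Jan 6, 1995) before Saleh (Feb 7, 1996).
Among Kapoor, Brennan, Farouk, Haddad and Whitfield, Dean of a regional group before not a regional dean: Kapoor, Brennan, Farouk and Haddad (Dean of a regional group) before Whitfield (not a regional dean).
Kapoor, Brennan, Farouk and Haddad all have years accredited 21 years, so the next rule applies.
Among Kapoor, Brennan, Farouk and Haddad, by date of presenting credentials (earlier first): Kapoor (Sep 6, 2004) before Brennan (Apr 23, 2006) before Farouk (Aug 22, 2006) before Haddad (Nov 7, 2007).
So Adeyemi takes precedence.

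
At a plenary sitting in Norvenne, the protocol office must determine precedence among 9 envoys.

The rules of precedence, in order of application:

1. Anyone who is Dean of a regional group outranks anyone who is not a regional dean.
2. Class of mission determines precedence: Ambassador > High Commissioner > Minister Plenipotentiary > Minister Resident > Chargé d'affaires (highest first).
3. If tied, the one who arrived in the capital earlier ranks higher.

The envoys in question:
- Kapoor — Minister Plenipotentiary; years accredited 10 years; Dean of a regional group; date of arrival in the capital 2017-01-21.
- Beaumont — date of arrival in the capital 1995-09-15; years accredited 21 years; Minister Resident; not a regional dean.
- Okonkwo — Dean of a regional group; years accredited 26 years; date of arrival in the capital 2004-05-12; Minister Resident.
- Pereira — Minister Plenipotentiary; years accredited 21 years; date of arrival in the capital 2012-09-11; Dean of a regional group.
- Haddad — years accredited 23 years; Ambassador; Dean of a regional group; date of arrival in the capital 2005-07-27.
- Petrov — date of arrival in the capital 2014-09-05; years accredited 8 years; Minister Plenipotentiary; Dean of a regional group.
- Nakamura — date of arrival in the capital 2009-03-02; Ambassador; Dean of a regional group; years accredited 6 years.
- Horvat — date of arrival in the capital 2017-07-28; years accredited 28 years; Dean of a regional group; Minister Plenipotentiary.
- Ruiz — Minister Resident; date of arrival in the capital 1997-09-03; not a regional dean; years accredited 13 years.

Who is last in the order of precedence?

Ruiz

By the first rule: Haddad, Nakamura, Pereira, Petrov, Kapoor, Horvat and Okonkwo (each Dean of a regional group); then Beaumont and Ruiz (both not a regional dean).
Among Haddad, Nakamura, Pereira, Petrov, Kapoor, Horvat and Okonkwo, by class of mission: Haddad and Nakamura (Ambassador) before Pereira, Petrov, Kapoor and Horvat (Minister Plenipotentiary) before Okonkwo (Minister Resident).
Among Haddad and Nakamura, by date of arrival in the capital (earlier first): Haddad (2005-07-27) before Nakamura (2009-03-02).
Among Pereira, Petrov, Kapoor and Horvat, by date of arrival in the capital (earlier first): Pereira (2012-09-11) before Petrov (2014-09-05) before Kapoor (2017-01-21) before Horvat (2017-07-28).
Beaumont and Ruiz are each Minister Resident, so the next rule applies.
Among Beaumont and Ruiz, by date of arrival in the capital (earlier first): Beaumont (1995-09-15) before Ruiz (1997-09-03).
Order: Haddad, Nakamura, Pereira, Petrov, Kapoor, Horvat, Okonkwo, Beaumont, Ruiz.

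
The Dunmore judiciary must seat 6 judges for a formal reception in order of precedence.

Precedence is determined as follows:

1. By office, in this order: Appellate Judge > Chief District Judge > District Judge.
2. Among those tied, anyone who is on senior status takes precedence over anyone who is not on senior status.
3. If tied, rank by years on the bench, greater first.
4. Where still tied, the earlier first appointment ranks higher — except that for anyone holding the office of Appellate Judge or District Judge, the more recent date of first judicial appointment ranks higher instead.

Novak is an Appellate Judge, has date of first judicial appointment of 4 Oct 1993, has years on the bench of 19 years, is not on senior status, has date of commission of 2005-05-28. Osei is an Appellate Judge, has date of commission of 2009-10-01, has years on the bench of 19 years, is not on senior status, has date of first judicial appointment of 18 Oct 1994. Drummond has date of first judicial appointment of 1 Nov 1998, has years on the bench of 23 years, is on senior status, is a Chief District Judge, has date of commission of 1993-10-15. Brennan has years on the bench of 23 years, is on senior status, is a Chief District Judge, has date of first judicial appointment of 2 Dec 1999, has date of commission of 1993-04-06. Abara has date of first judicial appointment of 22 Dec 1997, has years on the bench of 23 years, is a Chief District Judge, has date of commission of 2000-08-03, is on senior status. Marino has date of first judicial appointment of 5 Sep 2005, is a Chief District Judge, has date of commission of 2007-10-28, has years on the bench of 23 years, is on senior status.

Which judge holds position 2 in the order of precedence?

By office: Osei and Novak (Appellate Judge); then Abara, Drummond, Brennan and Marino (Chief District Judge).
Osei and Novak are each not on senior status, so the next rule applies.
Osei and Novak both have years on the bench 19 years, so the next rule applies.
Among Osei and Novak, by date of first judicial appointment (later first) (reversed rule for this group): Osei (18 Oct 1994) before Novak (4 Oct 1993).
Abara, Drummond, Brennan and Marino are each on senior status, so the next rule applies.
Abara, Drummond, Brennan and Marino all have years on the bench 23 years, so the next rule applies.
Among Abara, Drummond, Brennan and Marino, by date of first judicial appointment (earlier first): Abara (22 Dec 1997) before Drummond (1 Nov 1998) before Brennan (2 Dec 1999) before Marino (5 Sep 2005).
Order: Osei, Novak, Abara, Drummond, Brennan, Marino.

Novak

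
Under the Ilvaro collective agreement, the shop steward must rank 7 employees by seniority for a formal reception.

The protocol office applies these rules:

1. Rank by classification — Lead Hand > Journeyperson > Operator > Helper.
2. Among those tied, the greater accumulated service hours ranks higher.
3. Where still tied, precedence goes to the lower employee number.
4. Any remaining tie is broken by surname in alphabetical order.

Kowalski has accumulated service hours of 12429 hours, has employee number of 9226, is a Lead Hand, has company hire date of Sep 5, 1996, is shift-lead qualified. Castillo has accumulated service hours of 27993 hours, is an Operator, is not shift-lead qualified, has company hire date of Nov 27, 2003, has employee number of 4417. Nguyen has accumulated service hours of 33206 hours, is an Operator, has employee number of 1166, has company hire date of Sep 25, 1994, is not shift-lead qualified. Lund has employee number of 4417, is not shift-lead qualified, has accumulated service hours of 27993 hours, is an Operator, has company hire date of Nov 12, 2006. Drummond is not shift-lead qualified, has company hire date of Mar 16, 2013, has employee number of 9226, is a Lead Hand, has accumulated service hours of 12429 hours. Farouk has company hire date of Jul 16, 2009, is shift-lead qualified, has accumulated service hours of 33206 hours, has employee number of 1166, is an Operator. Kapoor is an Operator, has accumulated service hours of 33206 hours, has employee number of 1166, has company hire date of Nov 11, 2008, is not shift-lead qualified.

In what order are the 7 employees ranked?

Drummond, Kowalski, Farouk, Kapoor, Nguyen, Castillo, Lund

By classification: Drummond and Kowalski (Lead Hand); then Farouk, Kapoor, Nguyen, Castillo and Lund (Operator).
Drummond and Kowalski both have accumulated service hours 12429 hours, so the next rule applies.
Drummond and Kowalski both have employee number 9226, so the next rule applies.
Among Drummond and Kowalski, alphabetically by surname: Drummond before Kowalski.
Among Farouk, Kapoor, Nguyen, Castillo and Lund, by accumulated service hours (higher first): Farouk, Kapoor and Nguyen (33206 hours) before Castillo and Lund (27993 hours).
Farouk, Kapoor and Nguyen all have employee number 1166, so the next rule applies.
Among Farouk, Kapoor and Nguyen, alphabetically by surname: Farouk before Kapoor before Nguyen.
Castillo and Lund both have employee number 4417, so the next rule applies.
Among Castillo and Lund, alphabetically by surname: Castillo before Lund.
Full order: Drummond, Kowalski, Farouk, Kapoor, Nguyen, Castillo, Lund.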